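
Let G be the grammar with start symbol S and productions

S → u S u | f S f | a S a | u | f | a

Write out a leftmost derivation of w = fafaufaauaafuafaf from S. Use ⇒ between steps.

S ⇒ fSf ⇒ faSaf ⇒ fafSfaf ⇒ fafaSafaf ⇒ fafauSuafaf ⇒ fafaufSfuafaf ⇒ fafaufaSafuafaf ⇒ fafaufaaSaafuafaf ⇒ fafaufaauaafuafaf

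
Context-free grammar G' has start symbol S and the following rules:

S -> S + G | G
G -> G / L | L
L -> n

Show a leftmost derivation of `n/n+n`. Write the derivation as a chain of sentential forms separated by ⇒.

S ⇒ S+G   [S -> S + G]
S+G ⇒ G+G   [S -> G]
G+G ⇒ G/L+G   [G -> G / L]
G/L+G ⇒ L/L+G   [G -> L]
L/L+G ⇒ n/L+G   [L -> n]
n/L+G ⇒ n/n+G   [L -> n]
n/n+G ⇒ n/n+L   [G -> L]
n/n+L ⇒ n/n+n   [L -> n]

S ⇒ S+G ⇒ G+G ⇒ G/L+G ⇒ L/L+G ⇒ n/L+G ⇒ n/n+G ⇒ n/n+L ⇒ n/n+n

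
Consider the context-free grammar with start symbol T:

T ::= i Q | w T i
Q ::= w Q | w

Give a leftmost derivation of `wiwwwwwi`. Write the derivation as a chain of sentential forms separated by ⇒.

T ⇒ wTi ⇒ wiQi ⇒ wiwQi ⇒ wiwwQi ⇒ wiwwwQi ⇒ wiwwwwQi ⇒ wiwwwwwi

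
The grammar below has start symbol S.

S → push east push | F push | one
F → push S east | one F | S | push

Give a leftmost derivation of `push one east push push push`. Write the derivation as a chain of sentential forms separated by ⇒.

S ⇒ F push ⇒ S push ⇒ F push push ⇒ S push push ⇒ F push push push ⇒ push S east push push push ⇒ push one east push push push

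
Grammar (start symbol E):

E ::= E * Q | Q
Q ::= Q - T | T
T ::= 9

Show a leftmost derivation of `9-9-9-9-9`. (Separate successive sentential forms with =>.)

E => Q   [E ::= Q]
Q => Q-T   [Q ::= Q - T]
Q-T => Q-T-T   [Q ::= Q - T]
Q-T-T => Q-T-T-T   [Q ::= Q - T]
Q-T-T-T => Q-T-T-T-T   [Q ::= Q - T]
Q-T-T-T-T => T-T-T-T-T   [Q ::= T]
T-T-T-T-T => 9-T-T-T-T   [T ::= 9]
9-T-T-T-T => 9-9-T-T-T   [T ::= 9]
9-9-T-T-T => 9-9-9-T-T   [T ::= 9]
9-9-9-T-T => 9-9-9-9-T   [T ::= 9]
9-9-9-9-T => 9-9-9-9-9   [T ::= 9]

E=>Q=>Q-T=>Q-T-T=>Q-T-T-T=>Q-T-T-T-T=>T-T-T-T-T=>9-T-T-T-T=>9-9-T-T-T=>9-9-9-T-T=>9-9-9-9-T=>9-9-9-9-9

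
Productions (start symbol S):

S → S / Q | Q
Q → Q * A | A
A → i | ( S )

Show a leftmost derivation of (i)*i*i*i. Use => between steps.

S=>Q=>Q*A=>Q*A*A=>Q*A*A*A=>A*A*A*A=>(S)*A*A*A=>(Q)*A*A*A=>(A)*A*A*A=>(i)*A*A*A=>(i)*i*A*A=>(i)*i*i*A=>(i)*i*i*i

S => Q   [S → Q]
Q => Q*A   [Q → Q * A]
Q*A => Q*A*A   [Q → Q * A]
Q*A*A => Q*A*A*A   [Q → Q * A]
Q*A*A*A => A*A*A*A   [Q → A]
A*A*A*A => (S)*A*A*A   [A → ( S )]
(S)*A*A*A => (Q)*A*A*A   [S → Q]
(Q)*A*A*A => (A)*A*A*A   [Q → A]
(A)*A*A*A => (i)*A*A*A   [A → i]
(i)*A*A*A => (i)*i*A*A   [A → i]
(i)*i*A*A => (i)*i*i*A   [A → i]
(i)*i*i*A => (i)*i*i*i   [A → i]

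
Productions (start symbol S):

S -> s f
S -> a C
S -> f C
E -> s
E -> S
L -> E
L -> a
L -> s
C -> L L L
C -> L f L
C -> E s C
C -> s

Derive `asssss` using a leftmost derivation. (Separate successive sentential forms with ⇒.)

S ⇒ aC ⇒ aEsC ⇒ assC ⇒ assEsC ⇒ assssC ⇒ asssss

S ⇒ aC   [S -> a C]
aC ⇒ aEsC   [C -> E s C]
aEsC ⇒ assC   [E -> s]
assC ⇒ assEsC   [C -> E s C]
assEsC ⇒ assssC   [E -> s]
assssC ⇒ asssss   [C -> s]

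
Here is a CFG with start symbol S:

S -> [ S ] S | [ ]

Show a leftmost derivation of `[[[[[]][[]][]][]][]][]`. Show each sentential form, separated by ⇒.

S ⇒ [S]S ⇒ [[S]S]S ⇒ [[[S]S]S]S ⇒ [[[[S]S]S]S]S ⇒ [[[[[]]S]S]S]S ⇒ [[[[[]][S]S]S]S]S ⇒ [[[[[]][[]]S]S]S]S ⇒ [[[[[]][[]][]]S]S]S ⇒ [[[[[]][[]][]][]]S]S ⇒ [[[[[]][[]][]][]][]]S ⇒ [[[[[]][[]][]][]][]][]

S ⇒ [S]S   [S -> [ S ] S]
[S]S ⇒ [[S]S]S   [S -> [ S ] S]
[[S]S]S ⇒ [[[S]S]S]S   [S -> [ S ] S]
[[[S]S]S]S ⇒ [[[[S]S]S]S]S   [S -> [ S ] S]
[[[[S]S]S]S]S ⇒ [[[[[]]S]S]S]S   [S -> [ ]]
[[[[[]]S]S]S]S ⇒ [[[[[]][S]S]S]S]S   [S -> [ S ] S]
[[[[[]][S]S]S]S]S ⇒ [[[[[]][[]]S]S]S]S   [S -> [ ]]
[[[[[]][[]]S]S]S]S ⇒ [[[[[]][[]][]]S]S]S   [S -> [ ]]
[[[[[]][[]][]]S]S]S ⇒ [[[[[]][[]][]][]]S]S   [S -> [ ]]
[[[[[]][[]][]][]]S]S ⇒ [[[[[]][[]][]][]][]]S   [S -> [ ]]
[[[[[]][[]][]][]][]]S ⇒ [[[[[]][[]][]][]][]][]   [S -> [ ]]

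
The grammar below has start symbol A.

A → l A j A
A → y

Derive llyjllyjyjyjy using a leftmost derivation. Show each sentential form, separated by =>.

A => lAjA   [A → l A j A]
lAjA => llAjAjA   [A → l A j A]
llAjAjA => llyjAjA   [A → y]
llyjAjA => llyjlAjAjA   [A → l A j A]
llyjlAjAjA => llyjllAjAjAjA   [A → l A j A]
llyjllAjAjAjA => llyjllyjAjAjA   [A → y]
llyjllyjAjAjA => llyjllyjyjAjA   [A → y]
llyjllyjyjAjA => llyjllyjyjyjA   [A → y]
llyjllyjyjyjA => llyjllyjyjyjy   [A → y]

A=>lAjA=>llAjAjA=>llyjAjA=>llyjlAjAjA=>llyjllAjAjAjA=>llyjllyjAjAjA=>llyjllyjyjAjA=>llyjllyjyjyjA=>llyjllyjyjyjy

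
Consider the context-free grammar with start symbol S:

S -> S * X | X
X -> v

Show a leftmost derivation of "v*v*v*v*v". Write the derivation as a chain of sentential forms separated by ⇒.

S⇒S*X⇒S*X*X⇒S*X*X*X⇒S*X*X*X*X⇒X*X*X*X*X⇒v*X*X*X*X⇒v*v*X*X*X⇒v*v*v*X*X⇒v*v*v*v*X⇒v*v*v*v*v

S ⇒ S*X   [S -> S * X]
S*X ⇒ S*X*X   [S -> S * X]
S*X*X ⇒ S*X*X*X   [S -> S * X]
S*X*X*X ⇒ S*X*X*X*X   [S -> S * X]
S*X*X*X*X ⇒ X*X*X*X*X   [S -> X]
X*X*X*X*X ⇒ v*X*X*X*X   [X -> v]
v*X*X*X*X ⇒ v*v*X*X*X   [X -> v]
v*v*X*X*X ⇒ v*v*v*X*X   [X -> v]
v*v*v*X*X ⇒ v*v*v*v*X   [X -> v]
v*v*v*v*X ⇒ v*v*v*v*v   [X -> v]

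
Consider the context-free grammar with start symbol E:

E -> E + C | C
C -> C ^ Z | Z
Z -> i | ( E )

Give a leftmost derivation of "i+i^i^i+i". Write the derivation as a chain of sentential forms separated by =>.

E => E+C   [E -> E + C]
E+C => E+C+C   [E -> E + C]
E+C+C => C+C+C   [E -> C]
C+C+C => Z+C+C   [C -> Z]
Z+C+C => i+C+C   [Z -> i]
i+C+C => i+C^Z+C   [C -> C ^ Z]
i+C^Z+C => i+C^Z^Z+C   [C -> C ^ Z]
i+C^Z^Z+C => i+Z^Z^Z+C   [C -> Z]
i+Z^Z^Z+C => i+i^Z^Z+C   [Z -> i]
i+i^Z^Z+C => i+i^i^Z+C   [Z -> i]
i+i^i^Z+C => i+i^i^i+C   [Z -> i]
i+i^i^i+C => i+i^i^i+Z   [C -> Z]
i+i^i^i+Z => i+i^i^i+i   [Z -> i]

E => E+C => E+C+C => C+C+C => Z+C+C => i+C+C => i+C^Z+C => i+C^Z^Z+C => i+Z^Z^Z+C => i+i^Z^Z+C => i+i^i^Z+C => i+i^i^i+C => i+i^i^i+Z => i+i^i^i+i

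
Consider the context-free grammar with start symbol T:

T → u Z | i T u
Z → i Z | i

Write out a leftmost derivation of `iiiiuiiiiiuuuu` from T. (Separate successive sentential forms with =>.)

T => iTu   [T → i T u]
iTu => iiTuu   [T → i T u]
iiTuu => iiiTuuu   [T → i T u]
iiiTuuu => iiiiTuuuu   [T → i T u]
iiiiTuuuu => iiiiuZuuuu   [T → u Z]
iiiiuZuuuu => iiiiuiZuuuu   [Z → i Z]
iiiiuiZuuuu => iiiiuiiZuuuu   [Z → i Z]
iiiiuiiZuuuu => iiiiuiiiZuuuu   [Z → i Z]
iiiiuiiiZuuuu => iiiiuiiiiZuuuu   [Z → i Z]
iiiiuiiiiZuuuu => iiiiuiiiiiuuuu   [Z → i]

T => iTu => iiTuu => iiiTuuu => iiiiTuuuu => iiiiuZuuuu => iiiiuiZuuuu => iiiiuiiZuuuu => iiiiuiiiZuuuu => iiiiuiiiiZuuuu => iiiiuiiiiiuuuu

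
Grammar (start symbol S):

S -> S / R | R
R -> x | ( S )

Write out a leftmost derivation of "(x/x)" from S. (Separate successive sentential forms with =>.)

S => R   [S -> R]
R => (S)   [R -> ( S )]
(S) => (S/R)   [S -> S / R]
(S/R) => (R/R)   [S -> R]
(R/R) => (x/R)   [R -> x]
(x/R) => (x/x)   [R -> x]

S=>R=>(S)=>(S/R)=>(R/R)=>(x/R)=>(x/x)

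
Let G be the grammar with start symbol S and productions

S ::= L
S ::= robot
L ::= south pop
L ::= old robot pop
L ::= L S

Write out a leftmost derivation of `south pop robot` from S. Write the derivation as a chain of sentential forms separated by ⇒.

S ⇒ L   [S ::= L]
L ⇒ L S   [L ::= L S]
L S ⇒ south pop S   [L ::= south pop]
south pop S ⇒ south pop robot   [S ::= robot]

S ⇒ L ⇒ L S ⇒ south pop S ⇒ south pop robot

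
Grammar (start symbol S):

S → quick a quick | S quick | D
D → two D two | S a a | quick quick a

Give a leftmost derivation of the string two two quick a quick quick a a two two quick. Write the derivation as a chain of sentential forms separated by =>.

S => S quick   [S → S quick]
S quick => D quick   [S → D]
D quick => two D two quick   [D → two D two]
two D two quick => two two D two two quick   [D → two D two]
two two D two two quick => two two S a a two two quick   [D → S a a]
two two S a a two two quick => two two S quick a a two two quick   [S → S quick]
two two S quick a a two two quick => two two quick a quick quick a a two two quick   [S → quick a quick]

S => S quick => D quick => two D two quick => two two D two two quick => two two S a a two two quick => two two S quick a a two two quick => two two quick a quick quick a a two two quick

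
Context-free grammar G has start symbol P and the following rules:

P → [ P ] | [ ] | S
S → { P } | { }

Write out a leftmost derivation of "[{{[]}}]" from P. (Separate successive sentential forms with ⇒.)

P ⇒ [P] ⇒ [S] ⇒ [{P}] ⇒ [{S}] ⇒ [{{P}}] ⇒ [{{[]}}]

P ⇒ [P]   [P → [ P ]]
[P] ⇒ [S]   [P → S]
[S] ⇒ [{P}]   [S → { P }]
[{P}] ⇒ [{S}]   [P → S]
[{S}] ⇒ [{{P}}]   [S → { P }]
[{{P}}] ⇒ [{{[]}}]   [P → [ ]]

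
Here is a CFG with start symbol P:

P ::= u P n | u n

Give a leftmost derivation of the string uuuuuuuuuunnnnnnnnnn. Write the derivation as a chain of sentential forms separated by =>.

P=>uPn=>uuPnn=>uuuPnnn=>uuuuPnnnn=>uuuuuPnnnnn=>uuuuuuPnnnnnn=>uuuuuuuPnnnnnnn=>uuuuuuuuPnnnnnnnn=>uuuuuuuuuPnnnnnnnnn=>uuuuuuuuuunnnnnnnnnn

P => uPn   [P ::= u P n]
uPn => uuPnn   [P ::= u P n]
uuPnn => uuuPnnn   [P ::= u P n]
uuuPnnn => uuuuPnnnn   [P ::= u P n]
uuuuPnnnn => uuuuuPnnnnn   [P ::= u P n]
uuuuuPnnnnn => uuuuuuPnnnnnn   [P ::= u P n]
uuuuuuPnnnnnn => uuuuuuuPnnnnnnn   [P ::= u P n]
uuuuuuuPnnnnnnn => uuuuuuuuPnnnnnnnn   [P ::= u P n]
uuuuuuuuPnnnnnnnn => uuuuuuuuuPnnnnnnnnn   [P ::= u P n]
uuuuuuuuuPnnnnnnnnn => uuuuuuuuuunnnnnnnnnn   [P ::= u n]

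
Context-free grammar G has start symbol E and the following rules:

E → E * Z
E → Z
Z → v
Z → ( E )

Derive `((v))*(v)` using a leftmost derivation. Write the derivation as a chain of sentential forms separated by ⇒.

E ⇒ E*Z ⇒ Z*Z ⇒ (E)*Z ⇒ (Z)*Z ⇒ ((E))*Z ⇒ ((Z))*Z ⇒ ((v))*Z ⇒ ((v))*(E) ⇒ ((v))*(Z) ⇒ ((v))*(v)

E ⇒ E*Z   [E → E * Z]
E*Z ⇒ Z*Z   [E → Z]
Z*Z ⇒ (E)*Z   [Z → ( E )]
(E)*Z ⇒ (Z)*Z   [E → Z]
(Z)*Z ⇒ ((E))*Z   [Z → ( E )]
((E))*Z ⇒ ((Z))*Z   [E → Z]
((Z))*Z ⇒ ((v))*Z   [Z → v]
((v))*Z ⇒ ((v))*(E)   [Z → ( E )]
((v))*(E) ⇒ ((v))*(Z)   [E → Z]
((v))*(Z) ⇒ ((v))*(v)   [Z → v]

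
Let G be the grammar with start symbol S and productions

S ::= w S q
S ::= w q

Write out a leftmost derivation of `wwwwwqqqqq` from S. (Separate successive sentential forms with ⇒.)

S⇒wSq⇒wwSqq⇒wwwSqqq⇒wwwwSqqqq⇒wwwwwqqqqq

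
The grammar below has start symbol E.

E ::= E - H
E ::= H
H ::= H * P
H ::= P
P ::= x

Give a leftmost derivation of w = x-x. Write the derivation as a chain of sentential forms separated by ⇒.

E ⇒ E-H   [E ::= E - H]
E-H ⇒ H-H   [E ::= H]
H-H ⇒ P-H   [H ::= P]
P-H ⇒ x-H   [P ::= x]
x-H ⇒ x-P   [H ::= P]
x-P ⇒ x-x   [P ::= x]

E⇒E-H⇒H-H⇒P-H⇒x-H⇒x-P⇒x-x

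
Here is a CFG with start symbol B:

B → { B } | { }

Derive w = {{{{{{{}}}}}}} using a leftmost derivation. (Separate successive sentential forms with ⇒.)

B ⇒ {B}   [B → { B }]
{B} ⇒ {{B}}   [B → { B }]
{{B}} ⇒ {{{B}}}   [B → { B }]
{{{B}}} ⇒ {{{{B}}}}   [B → { B }]
{{{{B}}}} ⇒ {{{{{B}}}}}   [B → { B }]
{{{{{B}}}}} ⇒ {{{{{{B}}}}}}   [B → { B }]
{{{{{{B}}}}}} ⇒ {{{{{{{}}}}}}}   [B → { }]

B ⇒ {B} ⇒ {{B}} ⇒ {{{B}}} ⇒ {{{{B}}}} ⇒ {{{{{B}}}}} ⇒ {{{{{{B}}}}}} ⇒ {{{{{{{}}}}}}}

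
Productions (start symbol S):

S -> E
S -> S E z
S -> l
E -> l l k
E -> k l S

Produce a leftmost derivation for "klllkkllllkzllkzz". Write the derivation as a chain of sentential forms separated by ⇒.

S ⇒ E ⇒ klS ⇒ klSEz ⇒ klEEz ⇒ klllkEz ⇒ klllkklSz ⇒ klllkklSEzz ⇒ klllkklSEzEzz ⇒ klllkkllEzEzz ⇒ klllkkllllkzEzz ⇒ klllkkllllkzllkzz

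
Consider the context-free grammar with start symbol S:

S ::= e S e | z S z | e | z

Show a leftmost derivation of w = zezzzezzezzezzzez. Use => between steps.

S => zSz   [S ::= z S z]
zSz => zeSez   [S ::= e S e]
zeSez => zezSzez   [S ::= z S z]
zezSzez => zezzSzzez   [S ::= z S z]
zezzSzzez => zezzzSzzzez   [S ::= z S z]
zezzzSzzzez => zezzzeSezzzez   [S ::= e S e]
zezzzeSezzzez => zezzzezSzezzzez   [S ::= z S z]
zezzzezSzezzzez => zezzzezzSzzezzzez   [S ::= z S z]
zezzzezzSzzezzzez => zezzzezzezzezzzez   [S ::= e]

S => zSz => zeSez => zezSzez => zezzSzzez => zezzzSzzzez => zezzzeSezzzez => zezzzezSzezzzez => zezzzezzSzzezzzez => zezzzezzezzezzzez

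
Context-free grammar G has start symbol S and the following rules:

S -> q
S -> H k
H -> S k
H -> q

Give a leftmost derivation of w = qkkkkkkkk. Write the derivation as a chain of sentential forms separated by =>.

S => Hk   [S -> H k]
Hk => Skk   [H -> S k]
Skk => Hkkk   [S -> H k]
Hkkk => Skkkk   [H -> S k]
Skkkk => Hkkkkk   [S -> H k]
Hkkkkk => Skkkkkk   [H -> S k]
Skkkkkk => Hkkkkkkk   [S -> H k]
Hkkkkkkk => Skkkkkkkk   [H -> S k]
Skkkkkkkk => qkkkkkkkk   [S -> q]

S=>Hk=>Skk=>Hkkk=>Skkkk=>Hkkkkk=>Skkkkkk=>Hkkkkkkk=>Skkkkkkkk=>qkkkkkkkk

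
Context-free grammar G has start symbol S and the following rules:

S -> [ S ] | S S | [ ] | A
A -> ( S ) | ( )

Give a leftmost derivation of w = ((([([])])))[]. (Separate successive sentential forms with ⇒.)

S⇒SS⇒AS⇒(S)S⇒(A)S⇒((S))S⇒((A))S⇒(((S)))S⇒((([S])))S⇒((([A])))S⇒((([(S)])))S⇒((([([])])))S⇒((([([])])))[]

S ⇒ SS   [S -> S S]
SS ⇒ AS   [S -> A]
AS ⇒ (S)S   [A -> ( S )]
(S)S ⇒ (A)S   [S -> A]
(A)S ⇒ ((S))S   [A -> ( S )]
((S))S ⇒ ((A))S   [S -> A]
((A))S ⇒ (((S)))S   [A -> ( S )]
(((S)))S ⇒ ((([S])))S   [S -> [ S ]]
((([S])))S ⇒ ((([A])))S   [S -> A]
((([A])))S ⇒ ((([(S)])))S   [A -> ( S )]
((([(S)])))S ⇒ ((([([])])))S   [S -> [ ]]
((([([])])))S ⇒ ((([([])])))[]   [S -> [ ]]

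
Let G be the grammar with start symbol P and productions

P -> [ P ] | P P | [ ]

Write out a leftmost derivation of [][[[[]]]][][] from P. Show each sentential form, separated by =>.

P=>PP=>PPP=>PPPP=>[]PPP=>[][P]PP=>[][[P]]PP=>[][[[P]]]PP=>[][[[[]]]]PP=>[][[[[]]]][]P=>[][[[[]]]][][]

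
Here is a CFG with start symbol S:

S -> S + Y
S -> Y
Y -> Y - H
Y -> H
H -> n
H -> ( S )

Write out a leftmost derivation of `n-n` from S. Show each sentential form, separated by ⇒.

S ⇒ Y ⇒ Y-H ⇒ H-H ⇒ n-H ⇒ n-n

S ⇒ Y   [S -> Y]
Y ⇒ Y-H   [Y -> Y - H]
Y-H ⇒ H-H   [Y -> H]
H-H ⇒ n-H   [H -> n]
n-H ⇒ n-n   [H -> n]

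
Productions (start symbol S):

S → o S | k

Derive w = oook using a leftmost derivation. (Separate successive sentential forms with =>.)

S => oS   [S → o S]
oS => ooS   [S → o S]
ooS => oooS   [S → o S]
oooS => oook   [S → k]

S=>oS=>ooS=>oooS=>oook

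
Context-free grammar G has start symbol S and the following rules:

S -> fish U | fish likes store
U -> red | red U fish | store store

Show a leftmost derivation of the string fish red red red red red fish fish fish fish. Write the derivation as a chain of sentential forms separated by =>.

S => fish U   [S -> fish U]
fish U => fish red U fish   [U -> red U fish]
fish red U fish => fish red red U fish fish   [U -> red U fish]
fish red red U fish fish => fish red red red U fish fish fish   [U -> red U fish]
fish red red red U fish fish fish => fish red red red red U fish fish fish fish   [U -> red U fish]
fish red red red red U fish fish fish fish => fish red red red red red fish fish fish fish   [U -> red]

S => fish U => fish red U fish => fish red red U fish fish => fish red red red U fish fish fish => fish red red red red U fish fish fish fish => fish red red red red red fish fish fish fish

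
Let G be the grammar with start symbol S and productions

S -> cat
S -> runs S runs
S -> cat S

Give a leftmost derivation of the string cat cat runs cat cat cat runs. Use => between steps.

S => cat S => cat cat S => cat cat runs S runs => cat cat runs cat S runs => cat cat runs cat cat S runs => cat cat runs cat cat cat runs

S => cat S   [S -> cat S]
cat S => cat cat S   [S -> cat S]
cat cat S => cat cat runs S runs   [S -> runs S runs]
cat cat runs S runs => cat cat runs cat S runs   [S -> cat S]
cat cat runs cat S runs => cat cat runs cat cat S runs   [S -> cat S]
cat cat runs cat cat S runs => cat cat runs cat cat cat runs   [S -> cat]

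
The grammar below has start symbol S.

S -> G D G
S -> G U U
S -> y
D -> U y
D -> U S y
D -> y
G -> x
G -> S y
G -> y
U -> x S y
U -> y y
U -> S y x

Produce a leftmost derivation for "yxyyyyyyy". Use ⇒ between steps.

S ⇒ GDG ⇒ SyDG ⇒ GDGyDG ⇒ yDGyDG ⇒ yUyGyDG ⇒ yxSyyGyDG ⇒ yxyyyGyDG ⇒ yxyyyyyDG ⇒ yxyyyyyyG ⇒ yxyyyyyyy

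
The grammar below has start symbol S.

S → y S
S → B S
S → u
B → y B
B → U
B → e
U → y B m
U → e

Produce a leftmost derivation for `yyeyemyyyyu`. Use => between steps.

S => yS => yyS => yyBS => yyUS => yyeS => yyeBS => yyeUS => yyeyBmS => yyeyemS => yyeyemyS => yyeyemyyS => yyeyemyyyS => yyeyemyyyyS => yyeyemyyyyu

S => yS   [S → y S]
yS => yyS   [S → y S]
yyS => yyBS   [S → B S]
yyBS => yyUS   [B → U]
yyUS => yyeS   [U → e]
yyeS => yyeBS   [S → B S]
yyeBS => yyeUS   [B → U]
yyeUS => yyeyBmS   [U → y B m]
yyeyBmS => yyeyemS   [B → e]
yyeyemS => yyeyemyS   [S → y S]
yyeyemyS => yyeyemyyS   [S → y S]
yyeyemyyS => yyeyemyyyS   [S → y S]
yyeyemyyyS => yyeyemyyyyS   [S → y S]
yyeyemyyyyS => yyeyemyyyyu   [S → u]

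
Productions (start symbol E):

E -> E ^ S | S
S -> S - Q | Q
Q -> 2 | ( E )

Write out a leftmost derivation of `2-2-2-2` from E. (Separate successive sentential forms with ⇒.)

E ⇒ S   [E -> S]
S ⇒ S-Q   [S -> S - Q]
S-Q ⇒ S-Q-Q   [S -> S - Q]
S-Q-Q ⇒ S-Q-Q-Q   [S -> S - Q]
S-Q-Q-Q ⇒ Q-Q-Q-Q   [S -> Q]
Q-Q-Q-Q ⇒ 2-Q-Q-Q   [Q -> 2]
2-Q-Q-Q ⇒ 2-2-Q-Q   [Q -> 2]
2-2-Q-Q ⇒ 2-2-2-Q   [Q -> 2]
2-2-2-Q ⇒ 2-2-2-2   [Q -> 2]

E ⇒ S ⇒ S-Q ⇒ S-Q-Q ⇒ S-Q-Q-Q ⇒ Q-Q-Q-Q ⇒ 2-Q-Q-Q ⇒ 2-2-Q-Q ⇒ 2-2-2-Q ⇒ 2-2-2-2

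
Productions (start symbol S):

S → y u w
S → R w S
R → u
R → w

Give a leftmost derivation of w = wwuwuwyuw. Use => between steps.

S=>RwS=>wwS=>wwRwS=>wwuwS=>wwuwRwS=>wwuwuwS=>wwuwuwyuw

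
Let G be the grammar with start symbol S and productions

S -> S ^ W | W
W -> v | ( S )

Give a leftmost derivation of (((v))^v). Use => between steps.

S => W   [S -> W]
W => (S)   [W -> ( S )]
(S) => (S^W)   [S -> S ^ W]
(S^W) => (W^W)   [S -> W]
(W^W) => ((S)^W)   [W -> ( S )]
((S)^W) => ((W)^W)   [S -> W]
((W)^W) => (((S))^W)   [W -> ( S )]
(((S))^W) => (((W))^W)   [S -> W]
(((W))^W) => (((v))^W)   [W -> v]
(((v))^W) => (((v))^v)   [W -> v]

S => W => (S) => (S^W) => (W^W) => ((S)^W) => ((W)^W) => (((S))^W) => (((W))^W) => (((v))^W) => (((v))^v)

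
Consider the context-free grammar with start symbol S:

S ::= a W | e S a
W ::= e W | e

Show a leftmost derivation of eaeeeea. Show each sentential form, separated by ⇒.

S ⇒ eSa   [S ::= e S a]
eSa ⇒ eaWa   [S ::= a W]
eaWa ⇒ eaeWa   [W ::= e W]
eaeWa ⇒ eaeeWa   [W ::= e W]
eaeeWa ⇒ eaeeeWa   [W ::= e W]
eaeeeWa ⇒ eaeeeea   [W ::= e]

S⇒eSa⇒eaWa⇒eaeWa⇒eaeeWa⇒eaeeeWa⇒eaeeeea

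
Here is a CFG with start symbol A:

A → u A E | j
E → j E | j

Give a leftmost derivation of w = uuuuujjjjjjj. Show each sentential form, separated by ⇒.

A⇒uAE⇒uuAEE⇒uuuAEEE⇒uuuuAEEEE⇒uuuuuAEEEEE⇒uuuuujEEEEE⇒uuuuujjEEEE⇒uuuuujjjEEEE⇒uuuuujjjjEEE⇒uuuuujjjjjEE⇒uuuuujjjjjjE⇒uuuuujjjjjjj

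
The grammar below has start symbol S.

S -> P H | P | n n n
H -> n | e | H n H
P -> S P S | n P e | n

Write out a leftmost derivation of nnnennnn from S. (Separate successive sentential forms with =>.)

S => P   [S -> P]
P => SPS   [P -> S P S]
SPS => PHPS   [S -> P H]
PHPS => nHPS   [P -> n]
nHPS => nHnHPS   [H -> H n H]
nHnHPS => nnnHPS   [H -> n]
nnnHPS => nnnePS   [H -> e]
nnnePS => nnnenS   [P -> n]
nnnenS => nnnennnn   [S -> n n n]

S=>P=>SPS=>PHPS=>nHPS=>nHnHPS=>nnnHPS=>nnnePS=>nnnenS=>nnnennnn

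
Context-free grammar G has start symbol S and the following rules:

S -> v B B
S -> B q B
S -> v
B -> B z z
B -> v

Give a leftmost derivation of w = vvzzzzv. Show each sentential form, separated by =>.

S => vBB   [S -> v B B]
vBB => vBzzB   [B -> B z z]
vBzzB => vBzzzzB   [B -> B z z]
vBzzzzB => vvzzzzB   [B -> v]
vvzzzzB => vvzzzzv   [B -> v]

S => vBB => vBzzB => vBzzzzB => vvzzzzB => vvzzzzv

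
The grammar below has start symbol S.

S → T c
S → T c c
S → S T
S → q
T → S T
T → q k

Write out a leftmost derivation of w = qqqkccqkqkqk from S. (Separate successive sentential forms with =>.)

S => ST   [S → S T]
ST => qT   [S → q]
qT => qST   [T → S T]
qST => qSTT   [S → S T]
qSTT => qSTTT   [S → S T]
qSTTT => qTccTTT   [S → T c c]
qTccTTT => qSTccTTT   [T → S T]
qSTccTTT => qqTccTTT   [S → q]
qqTccTTT => qqqkccTTT   [T → q k]
qqqkccTTT => qqqkccqkTT   [T → q k]
qqqkccqkTT => qqqkccqkqkT   [T → q k]
qqqkccqkqkT => qqqkccqkqkqk   [T → q k]

S => ST => qT => qST => qSTT => qSTTT => qTccTTT => qSTccTTT => qqTccTTT => qqqkccTTT => qqqkccqkTT => qqqkccqkqkT => qqqkccqkqkqk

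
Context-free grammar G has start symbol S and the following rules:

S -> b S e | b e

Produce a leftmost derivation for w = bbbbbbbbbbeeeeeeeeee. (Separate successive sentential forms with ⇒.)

S ⇒ bSe   [S -> b S e]
bSe ⇒ bbSee   [S -> b S e]
bbSee ⇒ bbbSeee   [S -> b S e]
bbbSeee ⇒ bbbbSeeee   [S -> b S e]
bbbbSeeee ⇒ bbbbbSeeeee   [S -> b S e]
bbbbbSeeeee ⇒ bbbbbbSeeeeee   [S -> b S e]
bbbbbbSeeeeee ⇒ bbbbbbbSeeeeeee   [S -> b S e]
bbbbbbbSeeeeeee ⇒ bbbbbbbbSeeeeeeee   [S -> b S e]
bbbbbbbbSeeeeeeee ⇒ bbbbbbbbbSeeeeeeeee   [S -> b S e]
bbbbbbbbbSeeeeeeeee ⇒ bbbbbbbbbbeeeeeeeeee   [S -> b e]

S ⇒ bSe ⇒ bbSee ⇒ bbbSeee ⇒ bbbbSeeee ⇒ bbbbbSeeeee ⇒ bbbbbbSeeeeee ⇒ bbbbbbbSeeeeeee ⇒ bbbbbbbbSeeeeeeee ⇒ bbbbbbbbbSeeeeeeeee ⇒ bbbbbbbbbbeeeeeeeeee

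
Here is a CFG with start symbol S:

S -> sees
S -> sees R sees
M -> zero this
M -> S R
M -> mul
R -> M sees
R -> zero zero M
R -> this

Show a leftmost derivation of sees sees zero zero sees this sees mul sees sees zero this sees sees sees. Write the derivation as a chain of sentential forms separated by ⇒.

S ⇒ sees R sees ⇒ sees M sees sees ⇒ sees S R sees sees ⇒ sees sees R sees R sees sees ⇒ sees sees zero zero M sees R sees sees ⇒ sees sees zero zero S R sees R sees sees ⇒ sees sees zero zero sees R sees R sees R sees sees ⇒ sees sees zero zero sees this sees R sees R sees sees ⇒ sees sees zero zero sees this sees M sees sees R sees sees ⇒ sees sees zero zero sees this sees mul sees sees R sees sees ⇒ sees sees zero zero sees this sees mul sees sees M sees sees sees ⇒ sees sees zero zero sees this sees mul sees sees zero this sees sees sees

S ⇒ sees R sees   [S -> sees R sees]
sees R sees ⇒ sees M sees sees   [R -> M sees]
sees M sees sees ⇒ sees S R sees sees   [M -> S R]
sees S R sees sees ⇒ sees sees R sees R sees sees   [S -> sees R sees]
sees sees R sees R sees sees ⇒ sees sees zero zero M sees R sees sees   [R -> zero zero M]
sees sees zero zero M sees R sees sees ⇒ sees sees zero zero S R sees R sees sees   [M -> S R]
sees sees zero zero S R sees R sees sees ⇒ sees sees zero zero sees R sees R sees R sees sees   [S -> sees R sees]
sees sees zero zero sees R sees R sees R sees sees ⇒ sees sees zero zero sees this sees R sees R sees sees   [R -> this]
sees sees zero zero sees this sees R sees R sees sees ⇒ sees sees zero zero sees this sees M sees sees R sees sees   [R -> M sees]
sees sees zero zero sees this sees M sees sees R sees sees ⇒ sees sees zero zero sees this sees mul sees sees R sees sees   [M -> mul]
sees sees zero zero sees this sees mul sees sees R sees sees ⇒ sees sees zero zero sees this sees mul sees sees M sees sees sees   [R -> M sees]
sees sees zero zero sees this sees mul sees sees M sees sees sees ⇒ sees sees zero zero sees this sees mul sees sees zero this sees sees sees   [M -> zero this]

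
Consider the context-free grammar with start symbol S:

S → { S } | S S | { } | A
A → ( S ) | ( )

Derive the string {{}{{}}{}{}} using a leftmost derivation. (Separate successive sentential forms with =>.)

S => {S}   [S → { S }]
{S} => {SS}   [S → S S]
{SS} => {SSS}   [S → S S]
{SSS} => {SSSS}   [S → S S]
{SSSS} => {{}SSS}   [S → { }]
{{}SSS} => {{}{S}SS}   [S → { S }]
{{}{S}SS} => {{}{{}}SS}   [S → { }]
{{}{{}}SS} => {{}{{}}{}S}   [S → { }]
{{}{{}}{}S} => {{}{{}}{}{}}   [S → { }]

S => {S} => {SS} => {SSS} => {SSSS} => {{}SSS} => {{}{S}SS} => {{}{{}}SS} => {{}{{}}{}S} => {{}{{}}{}{}}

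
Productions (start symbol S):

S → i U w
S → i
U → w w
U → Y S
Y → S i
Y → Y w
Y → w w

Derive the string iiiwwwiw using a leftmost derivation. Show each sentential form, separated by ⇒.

S ⇒ iUw ⇒ iYSw ⇒ iYwSw ⇒ iYwwSw ⇒ iYwwwSw ⇒ iSiwwwSw ⇒ iiiwwwSw ⇒ iiiwwwiw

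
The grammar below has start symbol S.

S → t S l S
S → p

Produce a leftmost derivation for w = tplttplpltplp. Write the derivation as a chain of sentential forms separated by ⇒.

S ⇒ tSlS ⇒ tplS ⇒ tpltSlS ⇒ tplttSlSlS ⇒ tplttplSlS ⇒ tplttplplS ⇒ tplttplpltSlS ⇒ tplttplpltplS ⇒ tplttplpltplp

S ⇒ tSlS   [S → t S l S]
tSlS ⇒ tplS   [S → p]
tplS ⇒ tpltSlS   [S → t S l S]
tpltSlS ⇒ tplttSlSlS   [S → t S l S]
tplttSlSlS ⇒ tplttplSlS   [S → p]
tplttplSlS ⇒ tplttplplS   [S → p]
tplttplplS ⇒ tplttplpltSlS   [S → t S l S]
tplttplpltSlS ⇒ tplttplpltplS   [S → p]
tplttplpltplS ⇒ tplttplpltplp   [S → p]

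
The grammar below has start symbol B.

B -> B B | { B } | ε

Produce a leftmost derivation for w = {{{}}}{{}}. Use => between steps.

B=>BB=>BBB=>{B}BB=>{{B}}BB=>{{{B}}}BB=>{{{}}}BB=>{{{}}}{B}B=>{{{}}}{{B}}B=>{{{}}}{{}}B=>{{{}}}{{}}

B => BB   [B -> B B]
BB => BBB   [B -> B B]
BBB => {B}BB   [B -> { B }]
{B}BB => {{B}}BB   [B -> { B }]
{{B}}BB => {{{B}}}BB   [B -> { B }]
{{{B}}}BB => {{{}}}BB   [B -> ε]
{{{}}}BB => {{{}}}{B}B   [B -> { B }]
{{{}}}{B}B => {{{}}}{{B}}B   [B -> { B }]
{{{}}}{{B}}B => {{{}}}{{}}B   [B -> ε]
{{{}}}{{}}B => {{{}}}{{}}   [B -> ε]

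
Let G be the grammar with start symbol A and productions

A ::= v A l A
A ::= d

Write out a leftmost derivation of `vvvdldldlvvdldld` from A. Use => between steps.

A=>vAlA=>vvAlAlA=>vvvAlAlAlA=>vvvdlAlAlA=>vvvdldlAlA=>vvvdldldlA=>vvvdldldlvAlA=>vvvdldldlvvAlAlA=>vvvdldldlvvdlAlA=>vvvdldldlvvdldlA=>vvvdldldlvvdldld

A => vAlA   [A ::= v A l A]
vAlA => vvAlAlA   [A ::= v A l A]
vvAlAlA => vvvAlAlAlA   [A ::= v A l A]
vvvAlAlAlA => vvvdlAlAlA   [A ::= d]
vvvdlAlAlA => vvvdldlAlA   [A ::= d]
vvvdldlAlA => vvvdldldlA   [A ::= d]
vvvdldldlA => vvvdldldlvAlA   [A ::= v A l A]
vvvdldldlvAlA => vvvdldldlvvAlAlA   [A ::= v A l A]
vvvdldldlvvAlAlA => vvvdldldlvvdlAlA   [A ::= d]
vvvdldldlvvdlAlA => vvvdldldlvvdldlA   [A ::= d]
vvvdldldlvvdldlA => vvvdldldlvvdldld   [A ::= d]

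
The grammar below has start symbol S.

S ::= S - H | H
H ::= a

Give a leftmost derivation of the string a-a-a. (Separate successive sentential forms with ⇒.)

S ⇒ S-H ⇒ S-H-H ⇒ H-H-H ⇒ a-H-H ⇒ a-a-H ⇒ a-a-a

S ⇒ S-H   [S ::= S - H]
S-H ⇒ S-H-H   [S ::= S - H]
S-H-H ⇒ H-H-H   [S ::= H]
H-H-H ⇒ a-H-H   [H ::= a]
a-H-H ⇒ a-a-H   [H ::= a]
a-a-H ⇒ a-a-a   [H ::= a]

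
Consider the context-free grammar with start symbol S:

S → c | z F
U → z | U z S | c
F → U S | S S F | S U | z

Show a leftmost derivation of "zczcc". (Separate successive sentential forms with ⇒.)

S ⇒ zF ⇒ zUS ⇒ zcS ⇒ zczF ⇒ zczUS ⇒ zczcS ⇒ zczcc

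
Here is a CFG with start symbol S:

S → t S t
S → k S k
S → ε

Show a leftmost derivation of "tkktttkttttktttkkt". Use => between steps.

S => tSt => tkSkt => tkkSkkt => tkktStkkt => tkkttSttkkt => tkktttStttkkt => tkktttkSktttkkt => tkktttktStktttkkt => tkktttkttSttktttkkt => tkktttkttttktttkkt

S => tSt   [S → t S t]
tSt => tkSkt   [S → k S k]
tkSkt => tkkSkkt   [S → k S k]
tkkSkkt => tkktStkkt   [S → t S t]
tkktStkkt => tkkttSttkkt   [S → t S t]
tkkttSttkkt => tkktttStttkkt   [S → t S t]
tkktttStttkkt => tkktttkSktttkkt   [S → k S k]
tkktttkSktttkkt => tkktttktStktttkkt   [S → t S t]
tkktttktStktttkkt => tkktttkttSttktttkkt   [S → t S t]
tkktttkttSttktttkkt => tkktttkttttktttkkt   [S → ε]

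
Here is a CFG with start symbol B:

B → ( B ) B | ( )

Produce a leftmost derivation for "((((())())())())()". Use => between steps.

B => (B)B => ((B)B)B => (((B)B)B)B => ((((B)B)B)B)B => ((((())B)B)B)B => ((((())())B)B)B => ((((())())())B)B => ((((())())())())B => ((((())())())())()

B => (B)B   [B → ( B ) B]
(B)B => ((B)B)B   [B → ( B ) B]
((B)B)B => (((B)B)B)B   [B → ( B ) B]
(((B)B)B)B => ((((B)B)B)B)B   [B → ( B ) B]
((((B)B)B)B)B => ((((())B)B)B)B   [B → ( )]
((((())B)B)B)B => ((((())())B)B)B   [B → ( )]
((((())())B)B)B => ((((())())())B)B   [B → ( )]
((((())())())B)B => ((((())())())())B   [B → ( )]
((((())())())())B => ((((())())())())()   [B → ( )]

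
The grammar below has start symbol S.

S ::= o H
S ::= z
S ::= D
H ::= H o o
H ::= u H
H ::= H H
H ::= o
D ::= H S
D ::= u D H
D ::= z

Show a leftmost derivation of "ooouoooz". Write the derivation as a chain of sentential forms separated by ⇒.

S ⇒ D ⇒ HS ⇒ HHS ⇒ HHHS ⇒ HooHHS ⇒ oooHHS ⇒ ooouHHS ⇒ ooouHHHS ⇒ ooouoHHS ⇒ ooouooHS ⇒ ooouoooS ⇒ ooouoooz

S ⇒ D   [S ::= D]
D ⇒ HS   [D ::= H S]
HS ⇒ HHS   [H ::= H H]
HHS ⇒ HHHS   [H ::= H H]
HHHS ⇒ HooHHS   [H ::= H o o]
HooHHS ⇒ oooHHS   [H ::= o]
oooHHS ⇒ ooouHHS   [H ::= u H]
ooouHHS ⇒ ooouHHHS   [H ::= H H]
ooouHHHS ⇒ ooouoHHS   [H ::= o]
ooouoHHS ⇒ ooouooHS   [H ::= o]
ooouooHS ⇒ ooouoooS   [H ::= o]
ooouoooS ⇒ ooouoooz   [S ::= z]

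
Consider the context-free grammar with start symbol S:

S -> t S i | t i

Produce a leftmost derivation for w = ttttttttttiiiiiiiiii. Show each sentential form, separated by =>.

S => tSi => ttSii => tttSiii => ttttSiiii => tttttSiiiii => ttttttSiiiiii => tttttttSiiiiiii => ttttttttSiiiiiiii => tttttttttSiiiiiiiii => ttttttttttiiiiiiiiii

S => tSi   [S -> t S i]
tSi => ttSii   [S -> t S i]
ttSii => tttSiii   [S -> t S i]
tttSiii => ttttSiiii   [S -> t S i]
ttttSiiii => tttttSiiiii   [S -> t S i]
tttttSiiiii => ttttttSiiiiii   [S -> t S i]
ttttttSiiiiii => tttttttSiiiiiii   [S -> t S i]
tttttttSiiiiiii => ttttttttSiiiiiiii   [S -> t S i]
ttttttttSiiiiiiii => tttttttttSiiiiiiiii   [S -> t S i]
tttttttttSiiiiiiiii => ttttttttttiiiiiiiiii   [S -> t i]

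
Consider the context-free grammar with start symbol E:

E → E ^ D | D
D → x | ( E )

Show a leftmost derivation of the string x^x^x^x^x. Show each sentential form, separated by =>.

E => E^D => E^D^D => E^D^D^D => E^D^D^D^D => D^D^D^D^D => x^D^D^D^D => x^x^D^D^D => x^x^x^D^D => x^x^x^x^D => x^x^x^x^x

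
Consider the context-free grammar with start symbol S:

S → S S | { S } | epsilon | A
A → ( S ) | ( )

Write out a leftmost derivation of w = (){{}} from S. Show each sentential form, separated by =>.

S => SS => SSS => ASS => ()SS => (){S}S => (){{S}}S => (){{}}S => (){{}}

S => SS   [S → S S]
SS => SSS   [S → S S]
SSS => ASS   [S → A]
ASS => ()SS   [A → ( )]
()SS => (){S}S   [S → { S }]
(){S}S => (){{S}}S   [S → { S }]
(){{S}}S => (){{}}S   [S → epsilon]
(){{}}S => (){{}}   [S → epsilon]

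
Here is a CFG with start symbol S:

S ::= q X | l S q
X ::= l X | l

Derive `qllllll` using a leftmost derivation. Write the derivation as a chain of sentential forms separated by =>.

S=>qX=>qlX=>qllX=>qlllX=>qllllX=>qlllllX=>qllllll

S => qX   [S ::= q X]
qX => qlX   [X ::= l X]
qlX => qllX   [X ::= l X]
qllX => qlllX   [X ::= l X]
qlllX => qllllX   [X ::= l X]
qllllX => qlllllX   [X ::= l X]
qlllllX => qllllll   [X ::= l]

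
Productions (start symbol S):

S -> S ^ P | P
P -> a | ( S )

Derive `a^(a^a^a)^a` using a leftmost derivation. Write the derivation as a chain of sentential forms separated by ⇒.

S ⇒ S^P ⇒ S^P^P ⇒ P^P^P ⇒ a^P^P ⇒ a^(S)^P ⇒ a^(S^P)^P ⇒ a^(S^P^P)^P ⇒ a^(P^P^P)^P ⇒ a^(a^P^P)^P ⇒ a^(a^a^P)^P ⇒ a^(a^a^a)^P ⇒ a^(a^a^a)^a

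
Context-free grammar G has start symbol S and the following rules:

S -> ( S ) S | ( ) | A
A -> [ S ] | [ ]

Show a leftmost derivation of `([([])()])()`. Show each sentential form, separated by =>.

S=>(S)S=>(A)S=>([S])S=>([(S)S])S=>([(A)S])S=>([([])S])S=>([([])()])S=>([([])()])()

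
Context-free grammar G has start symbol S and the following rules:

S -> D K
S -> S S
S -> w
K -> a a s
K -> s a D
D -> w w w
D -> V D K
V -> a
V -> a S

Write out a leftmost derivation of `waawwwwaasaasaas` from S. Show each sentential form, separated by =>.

S => SS => wS => wDK => wVDKK => waDKK => waVDKKK => waaSDKKK => waawDKKK => waawwwwKKK => waawwwwaasKK => waawwwwaasaasK => waawwwwaasaasaas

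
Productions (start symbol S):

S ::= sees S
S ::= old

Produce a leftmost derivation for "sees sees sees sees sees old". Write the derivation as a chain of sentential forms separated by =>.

S => sees S   [S ::= sees S]
sees S => sees sees S   [S ::= sees S]
sees sees S => sees sees sees S   [S ::= sees S]
sees sees sees S => sees sees sees sees S   [S ::= sees S]
sees sees sees sees S => sees sees sees sees sees S   [S ::= sees S]
sees sees sees sees sees S => sees sees sees sees sees old   [S ::= old]

S => sees S => sees sees S => sees sees sees S => sees sees sees sees S => sees sees sees sees sees S => sees sees sees sees sees old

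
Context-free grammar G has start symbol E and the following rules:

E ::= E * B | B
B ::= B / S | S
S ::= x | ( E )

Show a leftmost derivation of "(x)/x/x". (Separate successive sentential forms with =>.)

E => B => B/S => B/S/S => S/S/S => (E)/S/S => (B)/S/S => (S)/S/S => (x)/S/S => (x)/x/S => (x)/x/x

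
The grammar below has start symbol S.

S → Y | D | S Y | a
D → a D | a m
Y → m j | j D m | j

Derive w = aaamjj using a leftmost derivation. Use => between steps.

S => SY => SYY => DYY => aDYY => aaDYY => aaamYY => aaamjY => aaamjj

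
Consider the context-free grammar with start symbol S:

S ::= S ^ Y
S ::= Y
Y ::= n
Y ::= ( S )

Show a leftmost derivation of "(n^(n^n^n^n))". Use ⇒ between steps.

S⇒Y⇒(S)⇒(S^Y)⇒(Y^Y)⇒(n^Y)⇒(n^(S))⇒(n^(S^Y))⇒(n^(S^Y^Y))⇒(n^(S^Y^Y^Y))⇒(n^(Y^Y^Y^Y))⇒(n^(n^Y^Y^Y))⇒(n^(n^n^Y^Y))⇒(n^(n^n^n^Y))⇒(n^(n^n^n^n))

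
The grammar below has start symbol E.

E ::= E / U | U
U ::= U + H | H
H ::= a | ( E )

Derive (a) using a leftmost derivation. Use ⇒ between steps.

E ⇒ U ⇒ H ⇒ (E) ⇒ (U) ⇒ (H) ⇒ (a)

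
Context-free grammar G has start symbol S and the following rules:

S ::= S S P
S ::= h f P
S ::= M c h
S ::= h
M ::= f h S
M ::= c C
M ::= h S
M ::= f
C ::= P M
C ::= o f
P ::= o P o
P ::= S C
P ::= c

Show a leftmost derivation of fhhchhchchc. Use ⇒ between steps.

S ⇒ SSP   [S ::= S S P]
SSP ⇒ SSPSP   [S ::= S S P]
SSPSP ⇒ SSPSPSP   [S ::= S S P]
SSPSPSP ⇒ MchSPSPSP   [S ::= M c h]
MchSPSPSP ⇒ fhSchSPSPSP   [M ::= f h S]
fhSchSPSPSP ⇒ fhhchSPSPSP   [S ::= h]
fhhchSPSPSP ⇒ fhhchhPSPSP   [S ::= h]
fhhchhPSPSP ⇒ fhhchhcSPSP   [P ::= c]
fhhchhcSPSP ⇒ fhhchhchPSP   [S ::= h]
fhhchhchPSP ⇒ fhhchhchcSP   [P ::= c]
fhhchhchcSP ⇒ fhhchhchchP   [S ::= h]
fhhchhchchP ⇒ fhhchhchchc   [P ::= c]

S ⇒ SSP ⇒ SSPSP ⇒ SSPSPSP ⇒ MchSPSPSP ⇒ fhSchSPSPSP ⇒ fhhchSPSPSP ⇒ fhhchhPSPSP ⇒ fhhchhcSPSP ⇒ fhhchhchPSP ⇒ fhhchhchcSP ⇒ fhhchhchchP ⇒ fhhchhchchc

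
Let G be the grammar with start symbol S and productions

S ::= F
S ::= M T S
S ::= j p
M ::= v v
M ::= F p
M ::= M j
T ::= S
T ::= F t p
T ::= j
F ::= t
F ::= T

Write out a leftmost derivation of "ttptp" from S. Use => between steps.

S=>F=>T=>Ftp=>Ttp=>Ftptp=>ttptp

S => F   [S ::= F]
F => T   [F ::= T]
T => Ftp   [T ::= F t p]
Ftp => Ttp   [F ::= T]
Ttp => Ftptp   [T ::= F t p]
Ftptp => ttptp   [F ::= t]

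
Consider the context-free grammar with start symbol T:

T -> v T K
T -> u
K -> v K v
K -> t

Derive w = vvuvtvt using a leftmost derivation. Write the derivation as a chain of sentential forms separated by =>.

T => vTK => vvTKK => vvuKK => vvuvKvK => vvuvtvK => vvuvtvt

T => vTK   [T -> v T K]
vTK => vvTKK   [T -> v T K]
vvTKK => vvuKK   [T -> u]
vvuKK => vvuvKvK   [K -> v K v]
vvuvKvK => vvuvtvK   [K -> t]
vvuvtvK => vvuvtvt   [K -> t]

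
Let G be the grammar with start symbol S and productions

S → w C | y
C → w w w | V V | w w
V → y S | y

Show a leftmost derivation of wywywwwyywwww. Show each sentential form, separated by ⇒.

S ⇒ wC   [S → w C]
wC ⇒ wVV   [C → V V]
wVV ⇒ wySV   [V → y S]
wySV ⇒ wywCV   [S → w C]
wywCV ⇒ wywVVV   [C → V V]
wywVVV ⇒ wywySVV   [V → y S]
wywySVV ⇒ wywywCVV   [S → w C]
wywywCVV ⇒ wywywwwVV   [C → w w]
wywywwwVV ⇒ wywywwwyV   [V → y]
wywywwwyV ⇒ wywywwwyyS   [V → y S]
wywywwwyyS ⇒ wywywwwyywC   [S → w C]
wywywwwyywC ⇒ wywywwwyywwww   [C → w w w]

S⇒wC⇒wVV⇒wySV⇒wywCV⇒wywVVV⇒wywySVV⇒wywywCVV⇒wywywwwVV⇒wywywwwyV⇒wywywwwyyS⇒wywywwwyywC⇒wywywwwyywwww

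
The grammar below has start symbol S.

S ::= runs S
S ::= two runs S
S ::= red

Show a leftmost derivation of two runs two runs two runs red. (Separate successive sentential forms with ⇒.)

S ⇒ two runs S ⇒ two runs two runs S ⇒ two runs two runs two runs S ⇒ two runs two runs two runs red

S ⇒ two runs S   [S ::= two runs S]
two runs S ⇒ two runs two runs S   [S ::= two runs S]
two runs two runs S ⇒ two runs two runs two runs S   [S ::= two runs S]
two runs two runs two runs S ⇒ two runs two runs two runs red   [S ::= red]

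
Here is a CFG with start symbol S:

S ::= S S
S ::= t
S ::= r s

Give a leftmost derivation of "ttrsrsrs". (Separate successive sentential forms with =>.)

S => SS => SSS => SSSS => SSSSS => tSSSS => ttSSS => ttrsSS => ttrsrsS => ttrsrsrs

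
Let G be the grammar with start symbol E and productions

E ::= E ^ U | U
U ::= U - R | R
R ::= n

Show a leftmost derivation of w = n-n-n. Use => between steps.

E => U => U-R => U-R-R => R-R-R => n-R-R => n-n-R => n-n-n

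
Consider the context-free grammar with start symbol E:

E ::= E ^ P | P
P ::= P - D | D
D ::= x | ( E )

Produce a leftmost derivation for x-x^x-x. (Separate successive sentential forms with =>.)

E=>E^P=>P^P=>P-D^P=>D-D^P=>x-D^P=>x-x^P=>x-x^P-D=>x-x^D-D=>x-x^x-D=>x-x^x-x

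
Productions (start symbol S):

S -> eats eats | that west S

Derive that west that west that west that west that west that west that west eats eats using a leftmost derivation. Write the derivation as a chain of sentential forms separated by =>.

S => that west S => that west that west S => that west that west that west S => that west that west that west that west S => that west that west that west that west that west S => that west that west that west that west that west that west S => that west that west that west that west that west that west that west S => that west that west that west that west that west that west that west eats eats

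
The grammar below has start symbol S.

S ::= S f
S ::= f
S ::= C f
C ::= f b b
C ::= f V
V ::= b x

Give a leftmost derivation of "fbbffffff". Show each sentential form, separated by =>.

S => Sf => Sff => Sfff => Sffff => Sfffff => Cffffff => fbbffffff

S => Sf   [S ::= S f]
Sf => Sff   [S ::= S f]
Sff => Sfff   [S ::= S f]
Sfff => Sffff   [S ::= S f]
Sffff => Sfffff   [S ::= S f]
Sfffff => Cffffff   [S ::= C f]
Cffffff => fbbffffff   [C ::= f b b]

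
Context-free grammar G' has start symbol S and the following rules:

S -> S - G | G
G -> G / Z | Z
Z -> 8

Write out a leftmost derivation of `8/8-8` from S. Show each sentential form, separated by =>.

S => S-G   [S -> S - G]
S-G => G-G   [S -> G]
G-G => G/Z-G   [G -> G / Z]
G/Z-G => Z/Z-G   [G -> Z]
Z/Z-G => 8/Z-G   [Z -> 8]
8/Z-G => 8/8-G   [Z -> 8]
8/8-G => 8/8-Z   [G -> Z]
8/8-Z => 8/8-8   [Z -> 8]

S => S-G => G-G => G/Z-G => Z/Z-G => 8/Z-G => 8/8-G => 8/8-Z => 8/8-8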